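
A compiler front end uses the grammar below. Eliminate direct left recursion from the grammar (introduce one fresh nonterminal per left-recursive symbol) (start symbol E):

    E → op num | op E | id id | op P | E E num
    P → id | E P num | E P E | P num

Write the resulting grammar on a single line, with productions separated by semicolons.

E → op num E' | op E E' | id id E' | op P E'; P → id P' | E P num P' | E P E P'; E' → E num E' | ε; P' → num P' | ε

Directly left-recursive nonterminals: E, P.
For E: α = {E num}, β = {op num, op E, id id, op P}. Rewrite as E → β E' and E' → α E' | ε.
For P: α = {num}, β = {id, E P num, E P E}. Rewrite as P → β P' and P' → α P' | ε.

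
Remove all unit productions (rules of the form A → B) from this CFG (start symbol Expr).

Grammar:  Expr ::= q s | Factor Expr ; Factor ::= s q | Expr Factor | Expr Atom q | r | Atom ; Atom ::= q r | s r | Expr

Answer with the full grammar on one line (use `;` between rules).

Unit pairs: Atom ⇒* {Expr}; Factor ⇒* {Atom, Expr}.
For each unit pair (A, B), copy every non-unit production of B to A, then drop all unit productions.

Expr ::= q s | Factor Expr; Factor ::= q r | s r | s q | Expr Factor | Expr Atom q | r | q s | Factor Expr; Atom ::= q r | s r | q s | Factor Expr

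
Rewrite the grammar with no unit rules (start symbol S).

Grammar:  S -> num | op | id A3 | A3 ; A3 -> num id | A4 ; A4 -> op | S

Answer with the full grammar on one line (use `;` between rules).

Unit pairs: A3 ⇒* {A4, S}; A4 ⇒* {A3, S}; S ⇒* {A3, A4}.
For every A with A ⇒* B via unit rules, add B's non-unit alternatives to A; then delete every rule of the form X → Y.

S -> op | num | id A3 | num id; A3 -> op | num | id A3 | num id; A4 -> op | num | id A3 | num id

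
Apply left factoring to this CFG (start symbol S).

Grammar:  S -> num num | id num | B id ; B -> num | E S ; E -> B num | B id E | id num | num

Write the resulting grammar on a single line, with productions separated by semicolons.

E has alternatives sharing prefix 'B': factor to E → B E' with E' → num | id E.

S -> num num | id num | B id; B -> num | E S; E -> id num | num | B E'; E' -> num | id E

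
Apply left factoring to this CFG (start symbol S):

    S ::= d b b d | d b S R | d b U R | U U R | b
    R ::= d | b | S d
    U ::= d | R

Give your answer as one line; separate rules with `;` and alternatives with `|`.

S has alternatives sharing prefix 'd b': factor to S → d b S' with S' → b d | S R | U R.

S ::= U U R | b | d b S'; R ::= d | b | S d; U ::= d | R; S' ::= b d | S R | U R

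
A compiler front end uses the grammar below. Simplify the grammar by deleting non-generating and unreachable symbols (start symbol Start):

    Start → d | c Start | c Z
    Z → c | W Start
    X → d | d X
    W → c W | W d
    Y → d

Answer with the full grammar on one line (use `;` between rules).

Start → d | c Start | c Z; Z → c

Generating nonterminals: {Start, X, Y, Z}.
Reachable from Start after that: {Start, Z}.
Removed useless symbols: {W, X, Y} and every production mentioning them.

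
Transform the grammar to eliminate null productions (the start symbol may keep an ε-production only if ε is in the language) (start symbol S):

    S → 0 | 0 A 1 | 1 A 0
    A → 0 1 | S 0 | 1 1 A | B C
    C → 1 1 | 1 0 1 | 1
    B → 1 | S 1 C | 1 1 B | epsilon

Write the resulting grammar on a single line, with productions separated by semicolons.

The nullable symbols are {B}.
ε ∉ L(G), so no ε-production is kept.
Add the nullable-subset variants: A → B C gives B C | C. B → 1 1 B gives 1 1 B | 1 1.

S → 0 | 0 A 1 | 1 A 0; A → 0 1 | S 0 | 1 1 A | B C | C; C → 1 1 | 1 0 1 | 1; B → 1 | S 1 C | 1 1 B | 1 1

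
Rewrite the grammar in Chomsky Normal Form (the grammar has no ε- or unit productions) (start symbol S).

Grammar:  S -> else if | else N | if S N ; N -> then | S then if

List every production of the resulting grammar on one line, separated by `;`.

Introduce a nonterminal for each terminal appearing in a rule of length ≥ 2: X1 → else, X2 → if, X3 → then.
Binarize each right-hand side of length ≥ 3 by chaining fresh nonterminals (Y1, Y2, …): affected rules were S → X2 S N; N → S X3 X2.

S -> X1 X2 | X1 N | X2 Y1; N -> then | S Y2; X1 -> else; X2 -> if; X3 -> then; Y1 -> S N; Y2 -> X3 X2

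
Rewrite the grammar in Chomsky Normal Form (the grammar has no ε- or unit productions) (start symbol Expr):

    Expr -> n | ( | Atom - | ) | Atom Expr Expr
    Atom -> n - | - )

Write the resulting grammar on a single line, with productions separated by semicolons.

Expr -> n | ( | Atom X1 | ) | Atom Y1; Atom -> X2 X1 | X1 X3; X1 -> -; X2 -> n; X3 -> ); Y1 -> Expr Expr

Introduce a nonterminal for each terminal appearing in a rule of length ≥ 2: X1 → -, X2 → n, X3 → ).
Binarize each right-hand side of length ≥ 3 by chaining fresh nonterminals (Y1, Y2, …): affected rules were Expr → Atom Expr Expr.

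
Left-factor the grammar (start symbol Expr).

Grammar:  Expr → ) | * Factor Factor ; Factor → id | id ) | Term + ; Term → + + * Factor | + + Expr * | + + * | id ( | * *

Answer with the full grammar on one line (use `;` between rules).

Factor has alternatives sharing prefix 'id': factor to Factor → id Factor1 with Factor1 → ε | ).
Term has alternatives sharing prefix '+ +': factor to Term → + + Term1 with Term1 → * Factor | Expr * | *.
Term1 has alternatives sharing prefix '*': factor to Term1 → * Term11 with Term11 → Factor | ε.

Expr → ) | * Factor Factor; Factor → Term + | id Factor1; Term → id ( | * * | + + Term1; Factor1 → ε | ); Term1 → Expr * | * Term11; Term11 → Factor | ε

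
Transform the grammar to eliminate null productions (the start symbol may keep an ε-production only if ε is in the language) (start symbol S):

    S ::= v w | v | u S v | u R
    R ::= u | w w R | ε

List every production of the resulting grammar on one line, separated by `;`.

The nullable symbols are {R}.
ε ∉ L(G), so no ε-production is kept.
Expand every rule over subsets of its nullable positions: S → u R gives u R | u. R → w w R gives w w R | w w.

S ::= v w | v | u S v | u R | u; R ::= u | w w R | w w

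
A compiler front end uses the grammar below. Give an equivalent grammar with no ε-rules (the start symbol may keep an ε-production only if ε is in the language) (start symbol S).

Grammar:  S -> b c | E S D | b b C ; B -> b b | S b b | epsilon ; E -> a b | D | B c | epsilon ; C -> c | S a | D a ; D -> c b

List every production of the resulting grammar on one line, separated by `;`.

Nullable set = {B, E}.
ε ∉ L(G), so no ε-production is kept.
Expand every rule over subsets of its nullable positions: S → E S D gives E S D | S D. E → B c gives B c | c.

S -> b c | E S D | S D | b b C; B -> b b | S b b; E -> a b | D | B c | c; C -> c | S a | D a; D -> c b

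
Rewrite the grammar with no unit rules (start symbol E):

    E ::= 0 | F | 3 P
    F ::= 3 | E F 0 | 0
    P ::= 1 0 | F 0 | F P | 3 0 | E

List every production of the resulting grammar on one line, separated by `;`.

E ::= 0 | 3 P | 3 | E F 0; F ::= 3 | E F 0 | 0; P ::= 0 | 3 P | 1 0 | F 0 | F P | 3 0 | 3 | E F 0

Unit pairs: E ⇒* {F}; P ⇒* {E, F}.
For every A with A ⇒* B via unit rules, add B's non-unit alternatives to A; then delete every rule of the form X → Y.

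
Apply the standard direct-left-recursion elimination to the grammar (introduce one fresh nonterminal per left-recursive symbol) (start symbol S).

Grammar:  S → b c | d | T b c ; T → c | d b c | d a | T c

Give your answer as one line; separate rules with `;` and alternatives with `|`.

Directly left-recursive nonterminal: T.
For T: α = {c}, β = {c, d b c, d a}. Rewrite as T → β T' and T' → α T' | ε.

S → b c | d | T b c; T → c T' | d b c T' | d a T'; T' → c T' | eps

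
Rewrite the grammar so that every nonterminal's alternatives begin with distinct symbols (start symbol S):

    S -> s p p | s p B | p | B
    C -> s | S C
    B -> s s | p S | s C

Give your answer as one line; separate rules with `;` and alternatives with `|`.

S -> p | B | s p S'; C -> s | S C; B -> p S | s B'; S' -> p | B; B' -> s | C

S has alternatives sharing prefix 's p': factor to S → s p S' with S' → p | B.
B has alternatives sharing prefix 's': factor to B → s B' with B' → s | C.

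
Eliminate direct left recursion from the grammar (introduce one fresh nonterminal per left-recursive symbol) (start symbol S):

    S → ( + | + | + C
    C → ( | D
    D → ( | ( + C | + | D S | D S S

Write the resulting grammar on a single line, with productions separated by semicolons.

Left recursion appears on D.
For D: α = {S, S S}, β = {(, ( + C, +}. Rewrite as D → β D' and D' → α D' | ε.

S → ( + | + | + C; C → ( | D; D → ( D' | ( + C D' | + D'; D' → S D' | S S D' | ε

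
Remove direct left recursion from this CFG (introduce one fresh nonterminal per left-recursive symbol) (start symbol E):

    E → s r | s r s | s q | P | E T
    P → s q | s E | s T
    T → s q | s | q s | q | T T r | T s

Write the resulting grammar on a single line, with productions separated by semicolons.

E, T are directly left-recursive.
For E: α = {T}, β = {s r, s r s, s q, P}. Rewrite as E → β E' and E' → α E' | ε.
For T: α = {T r, s}, β = {s q, s, q s, q}. Rewrite as T → β T' and T' → α T' | ε.

E → s r E' | s r s E' | s q E' | P E'; P → s q | s E | s T; T → s q T' | s T' | q s T' | q T'; E' → T E' | ε; T' → T r T' | s T' | ε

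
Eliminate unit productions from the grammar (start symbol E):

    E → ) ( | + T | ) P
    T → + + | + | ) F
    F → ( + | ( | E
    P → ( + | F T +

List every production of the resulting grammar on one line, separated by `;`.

E → ) ( | + T | ) P; T → + + | + | ) F; F → ) ( | + T | ) P | ( + | (; P → ( + | F T +

Unit pairs: F ⇒* {E}.
For each unit pair (A, B), copy every non-unit production of B to A, then drop all unit productions.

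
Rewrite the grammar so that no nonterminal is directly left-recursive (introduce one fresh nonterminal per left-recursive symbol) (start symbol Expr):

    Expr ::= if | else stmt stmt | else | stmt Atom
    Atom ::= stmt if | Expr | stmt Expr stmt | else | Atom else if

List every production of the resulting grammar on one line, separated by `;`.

Left recursion appears on Atom.
For Atom: α = {else if}, β = {stmt if, Expr, stmt Expr stmt, else}. Rewrite as Atom → β Atom1 and Atom1 → α Atom1 | ε.

Expr ::= if | else stmt stmt | else | stmt Atom; Atom ::= stmt if Atom1 | Expr Atom1 | stmt Expr stmt Atom1 | else Atom1; Atom1 ::= else if Atom1 | ε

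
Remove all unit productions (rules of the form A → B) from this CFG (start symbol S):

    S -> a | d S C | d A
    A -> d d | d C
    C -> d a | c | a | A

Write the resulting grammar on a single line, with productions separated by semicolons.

Unit pairs: C ⇒* {A}.
For every A with A ⇒* B via unit rules, add B's non-unit alternatives to A; then delete every rule of the form X → Y.

S -> a | d S C | d A; A -> d d | d C; C -> d a | c | a | d d | d C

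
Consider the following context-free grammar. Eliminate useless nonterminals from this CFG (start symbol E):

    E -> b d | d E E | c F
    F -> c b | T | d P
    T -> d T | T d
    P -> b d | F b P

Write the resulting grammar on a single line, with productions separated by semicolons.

E -> b d | d E E | c F; F -> c b | d P; P -> b d | F b P

Generating nonterminals: {E, F, P}.
Reachable from E after that: {E, F, P}.
Removed useless symbols: {T} and every production mentioning them.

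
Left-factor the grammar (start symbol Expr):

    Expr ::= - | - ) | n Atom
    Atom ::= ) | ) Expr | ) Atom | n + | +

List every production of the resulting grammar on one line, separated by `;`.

Expr has alternatives sharing prefix '-': factor to Expr → - Expr1 with Expr1 → ε | ).
Atom has alternatives sharing prefix ')': factor to Atom → ) Atom1 with Atom1 → ε | Expr | Atom.

Expr ::= n Atom | - Expr1; Atom ::= n + | + | ) Atom1; Expr1 ::= ε | ); Atom1 ::= ε | Expr | Atom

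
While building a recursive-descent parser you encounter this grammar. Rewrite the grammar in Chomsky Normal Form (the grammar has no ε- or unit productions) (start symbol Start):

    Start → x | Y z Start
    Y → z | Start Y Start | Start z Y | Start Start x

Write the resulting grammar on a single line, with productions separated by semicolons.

Introduce a nonterminal for each terminal appearing in a rule of length ≥ 2: X1 → z, X2 → x.
Binarize each right-hand side of length ≥ 3 by chaining fresh nonterminals (Y1, Y2, …): affected rules were Start → Y X1 Start; Y → Start Y Start; Y → Start X1 Y; Y → Start Start X2.

Start → x | Y Y1; Y → z | Start Y2 | Start Y3 | Start Y4; X1 → z; X2 → x; Y1 → X1 Start; Y2 → Y Start; Y3 → X1 Y; Y4 → Start X2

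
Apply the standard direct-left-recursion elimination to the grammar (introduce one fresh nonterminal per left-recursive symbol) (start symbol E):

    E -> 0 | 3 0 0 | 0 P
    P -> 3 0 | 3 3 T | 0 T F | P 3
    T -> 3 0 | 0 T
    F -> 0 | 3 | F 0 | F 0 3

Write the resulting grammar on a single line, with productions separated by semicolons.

E -> 0 | 3 0 0 | 0 P; P -> 3 0 P' | 3 3 T P' | 0 T F P'; T -> 3 0 | 0 T; F -> 0 F' | 3 F'; P' -> 3 P' | ε; F' -> 0 F' | 0 3 F' | ε

P, F are directly left-recursive.
For P: α = {3}, β = {3 0, 3 3 T, 0 T F}. Rewrite as P → β P' and P' → α P' | ε.
For F: α = {0, 0 3}, β = {0, 3}. Rewrite as F → β F' and F' → α F' | ε.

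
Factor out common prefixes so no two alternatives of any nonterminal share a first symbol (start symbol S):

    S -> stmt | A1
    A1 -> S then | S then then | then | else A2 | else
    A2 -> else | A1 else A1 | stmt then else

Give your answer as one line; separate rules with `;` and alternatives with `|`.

S -> stmt | A1; A1 -> then | S then A1' | else A1''; A2 -> else | A1 else A1 | stmt then else; A1' -> ε | then; A1'' -> A2 | ε

A1 has alternatives sharing prefix 'S then': factor to A1 → S then A1' with A1' → ε | then.
A1 has alternatives sharing prefix 'else': factor to A1 → else A1'' with A1'' → A2 | ε.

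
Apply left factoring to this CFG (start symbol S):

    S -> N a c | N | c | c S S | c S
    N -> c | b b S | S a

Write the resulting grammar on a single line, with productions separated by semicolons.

S -> c S' | N S''; N -> c | b b S | S a; S' -> epsilon | S S'''; S'' -> a c | epsilon; S''' -> S | epsilon

S has alternatives sharing prefix 'c': factor to S → c S' with S' → ε | S S | S.
S has alternatives sharing prefix 'N': factor to S → N S'' with S'' → a c | ε.
S' has alternatives sharing prefix 'S': factor to S' → S S''' with S''' → S | ε.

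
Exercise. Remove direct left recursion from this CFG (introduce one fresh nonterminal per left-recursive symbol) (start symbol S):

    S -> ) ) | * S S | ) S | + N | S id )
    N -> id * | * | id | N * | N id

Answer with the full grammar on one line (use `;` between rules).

Directly left-recursive nonterminals: S, N.
For S: α = {id )}, β = {) ), * S S, ) S, + N}. Rewrite as S → β S' and S' → α S' | ε.
For N: α = {*, id}, β = {id *, *, id}. Rewrite as N → β N' and N' → α N' | ε.

S -> ) ) S' | * S S S' | ) S S' | + N S'; N -> id * N' | * N' | id N'; S' -> id ) S' | ε; N' -> * N' | id N' | ε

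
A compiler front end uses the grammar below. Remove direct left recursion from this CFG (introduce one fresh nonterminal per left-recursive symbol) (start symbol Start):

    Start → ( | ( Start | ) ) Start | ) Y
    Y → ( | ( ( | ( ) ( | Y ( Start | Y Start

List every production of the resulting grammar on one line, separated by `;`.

Directly left-recursive nonterminal: Y.
For Y: α = {( Start, Start}, β = {(, ( (, ( ) (}. Rewrite as Y → β Y1 and Y1 → α Y1 | ε.

Start → ( | ( Start | ) ) Start | ) Y; Y → ( Y1 | ( ( Y1 | ( ) ( Y1; Y1 → ( Start Y1 | Start Y1 | eps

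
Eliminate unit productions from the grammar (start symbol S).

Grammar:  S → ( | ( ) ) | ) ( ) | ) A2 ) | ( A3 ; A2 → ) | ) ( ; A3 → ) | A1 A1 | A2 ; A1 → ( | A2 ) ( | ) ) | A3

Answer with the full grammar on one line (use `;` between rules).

S → ( | ( ) ) | ) ( ) | ) A2 ) | ( A3; A2 → ) | ) (; A3 → ) | ) ( | A1 A1; A1 → ) | ) ( | ( | A2 ) ( | ) ) | A1 A1

Unit pairs: A1 ⇒* {A2, A3}; A3 ⇒* {A2}.
For every A with A ⇒* B via unit rules, add B's non-unit alternatives to A; then delete every rule of the form X → Y.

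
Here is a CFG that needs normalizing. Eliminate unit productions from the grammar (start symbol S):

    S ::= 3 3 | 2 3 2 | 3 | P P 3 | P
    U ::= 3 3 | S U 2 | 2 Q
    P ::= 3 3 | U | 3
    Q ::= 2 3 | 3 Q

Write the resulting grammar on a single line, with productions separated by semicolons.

S ::= 3 3 | S U 2 | 2 Q | 2 3 2 | 3 | P P 3; U ::= 3 3 | S U 2 | 2 Q; P ::= 3 3 | S U 2 | 2 Q | 3; Q ::= 2 3 | 3 Q

Unit pairs: P ⇒* {U}; S ⇒* {P, U}.
Replace each nonterminal's rules with the union of the non-unit rules of every nonterminal it unit-derives.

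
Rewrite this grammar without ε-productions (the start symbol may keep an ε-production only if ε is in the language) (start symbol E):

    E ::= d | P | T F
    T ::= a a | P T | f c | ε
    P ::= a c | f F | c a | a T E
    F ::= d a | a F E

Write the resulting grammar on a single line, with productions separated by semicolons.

Nullable set = {T}.
ε ∉ L(G), so no ε-production is kept.
Add the nullable-subset variants: E → T F gives T F | F. T → P T gives P T | P. P → a T E gives a T E | a E.

E ::= d | P | T F | F; T ::= a a | P T | P | f c; P ::= a c | f F | c a | a T E | a E; F ::= d a | a F E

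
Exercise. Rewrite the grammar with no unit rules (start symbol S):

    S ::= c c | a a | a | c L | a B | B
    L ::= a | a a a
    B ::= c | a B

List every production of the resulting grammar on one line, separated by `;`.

Unit pairs: S ⇒* {B}.
For every A with A ⇒* B via unit rules, add B's non-unit alternatives to A; then delete every rule of the form X → Y.

S ::= c | a B | c c | a a | a | c L; L ::= a | a a a; B ::= c | a B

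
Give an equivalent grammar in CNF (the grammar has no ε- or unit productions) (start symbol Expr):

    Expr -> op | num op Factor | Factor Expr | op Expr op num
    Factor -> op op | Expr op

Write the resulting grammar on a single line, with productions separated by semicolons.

Introduce a nonterminal for each terminal appearing in a rule of length ≥ 2: X1 → num, X2 → op.
Binarize each right-hand side of length ≥ 3 by chaining fresh nonterminals (Y1, Y2, …): affected rules were Expr → X1 X2 Factor; Expr → X2 Expr X2 X1.

Expr -> op | X1 Y1 | Factor Expr | X2 Y2; Factor -> X2 X2 | Expr X2; X1 -> num; X2 -> op; Y1 -> X2 Factor; Y2 -> Expr Y3; Y3 -> X2 X1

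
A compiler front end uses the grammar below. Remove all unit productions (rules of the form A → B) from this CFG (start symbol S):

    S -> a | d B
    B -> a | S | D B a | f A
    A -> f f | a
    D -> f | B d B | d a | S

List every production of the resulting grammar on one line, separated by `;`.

S -> a | d B; B -> a | D B a | f A | d B; A -> f f | a; D -> a | d B | f | B d B | d a

Unit pairs: B ⇒* {S}; D ⇒* {S}.
For each unit pair (A, B), copy every non-unit production of B to A, then drop all unit productions.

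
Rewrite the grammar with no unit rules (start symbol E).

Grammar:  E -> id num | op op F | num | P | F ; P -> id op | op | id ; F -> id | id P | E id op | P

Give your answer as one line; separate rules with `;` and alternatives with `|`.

E -> id num | op op F | num | id op | op | id | id P | E id op; P -> id op | op | id; F -> id | id P | E id op | id op | op

Unit pairs: E ⇒* {F, P}; F ⇒* {P}.
For each unit pair (A, B), copy every non-unit production of B to A, then drop all unit productions.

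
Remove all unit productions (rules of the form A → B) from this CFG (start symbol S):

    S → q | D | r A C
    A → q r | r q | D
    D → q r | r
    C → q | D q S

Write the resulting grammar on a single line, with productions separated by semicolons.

S → q r | r | q | r A C; A → q r | r | r q; D → q r | r; C → q | D q S

Unit pairs: A ⇒* {D}; S ⇒* {D}.
For each unit pair (A, B), copy every non-unit production of B to A, then drop all unit productions.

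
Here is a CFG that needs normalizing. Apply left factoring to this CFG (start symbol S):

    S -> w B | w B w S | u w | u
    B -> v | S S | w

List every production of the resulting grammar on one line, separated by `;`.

S -> w B S' | u S''; B -> v | S S | w; S' -> ε | w S; S'' -> w | ε

S has alternatives sharing prefix 'w B': factor to S → w B S' with S' → ε | w S.
S has alternatives sharing prefix 'u': factor to S → u S'' with S'' → w | ε.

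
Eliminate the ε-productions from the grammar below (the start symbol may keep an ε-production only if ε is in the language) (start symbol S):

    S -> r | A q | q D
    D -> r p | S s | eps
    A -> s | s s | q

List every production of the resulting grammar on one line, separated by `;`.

Nullable set = {D}.
ε ∉ L(G), so no ε-production is kept.
Add the nullable-subset variants: S → q D gives q D | q.

S -> r | A q | q D | q; D -> r p | S s; A -> s | s s | q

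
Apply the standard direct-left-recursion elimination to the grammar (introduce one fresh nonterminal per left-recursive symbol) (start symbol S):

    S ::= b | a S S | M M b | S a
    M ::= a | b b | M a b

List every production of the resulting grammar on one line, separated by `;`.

Directly left-recursive nonterminals: S, M.
For S: α = {a}, β = {b, a S S, M M b}. Rewrite as S → β S' and S' → α S' | ε.
For M: α = {a b}, β = {a, b b}. Rewrite as M → β M' and M' → α M' | ε.

S ::= b S' | a S S S' | M M b S'; M ::= a M' | b b M'; S' ::= a S' | ε; M' ::= a b M' | ε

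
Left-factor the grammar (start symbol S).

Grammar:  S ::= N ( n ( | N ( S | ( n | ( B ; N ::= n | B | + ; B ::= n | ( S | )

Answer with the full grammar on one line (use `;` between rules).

S has alternatives sharing prefix 'N (': factor to S → N ( S' with S' → n ( | S.
S has alternatives sharing prefix '(': factor to S → ( S'' with S'' → n | B.

S ::= N ( S' | ( S''; N ::= n | B | +; B ::= n | ( S | ); S' ::= n ( | S; S'' ::= n | B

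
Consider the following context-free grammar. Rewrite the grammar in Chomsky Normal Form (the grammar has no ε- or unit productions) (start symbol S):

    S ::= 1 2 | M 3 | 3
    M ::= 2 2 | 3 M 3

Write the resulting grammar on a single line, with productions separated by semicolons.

S ::= X1 X2 | M X3 | 3; M ::= X2 X2 | X3 Y1; X1 ::= 1; X2 ::= 2; X3 ::= 3; Y1 ::= M X3

Introduce a nonterminal for each terminal appearing in a rule of length ≥ 2: X1 → 1, X2 → 2, X3 → 3.
Binarize each right-hand side of length ≥ 3 by chaining fresh nonterminals (Y1, Y2, …): affected rules were M → X3 M X3.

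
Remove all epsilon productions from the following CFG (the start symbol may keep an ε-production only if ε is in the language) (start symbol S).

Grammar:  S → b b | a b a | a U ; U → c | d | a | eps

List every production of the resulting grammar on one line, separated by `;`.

Nullable set = {U}.
ε ∉ L(G), so no ε-production is kept.
Add the nullable-subset variants: S → a U gives a U | a.

S → b b | a b a | a U | a; U → c | d | a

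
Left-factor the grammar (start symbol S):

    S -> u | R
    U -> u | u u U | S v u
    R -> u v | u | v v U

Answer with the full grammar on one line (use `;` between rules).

S -> u | R; U -> S v u | u U'; R -> v v U | u R'; U' -> ε | u U; R' -> v | ε

U has alternatives sharing prefix 'u': factor to U → u U' with U' → ε | u U.
R has alternatives sharing prefix 'u': factor to R → u R' with R' → v | ε.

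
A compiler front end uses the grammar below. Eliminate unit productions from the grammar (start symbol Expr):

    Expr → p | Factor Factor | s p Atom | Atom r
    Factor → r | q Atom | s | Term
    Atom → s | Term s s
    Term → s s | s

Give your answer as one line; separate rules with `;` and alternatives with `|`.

Unit pairs: Factor ⇒* {Term}.
For every A with A ⇒* B via unit rules, add B's non-unit alternatives to A; then delete every rule of the form X → Y.

Expr → p | Factor Factor | s p Atom | Atom r; Factor → s s | s | r | q Atom; Atom → s | Term s s; Term → s s | s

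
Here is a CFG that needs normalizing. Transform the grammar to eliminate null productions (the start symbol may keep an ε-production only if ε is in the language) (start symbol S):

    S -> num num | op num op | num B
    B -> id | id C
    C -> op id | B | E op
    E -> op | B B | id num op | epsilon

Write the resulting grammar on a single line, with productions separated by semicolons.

S -> num num | op num op | num B; B -> id | id C; C -> op id | B | E op | op; E -> op | B B | id num op

The nullable symbols are {E}.
ε ∉ L(G), so no ε-production is kept.
For each production, add variants omitting each subset of nullable occurrences: C → E op gives E op | op.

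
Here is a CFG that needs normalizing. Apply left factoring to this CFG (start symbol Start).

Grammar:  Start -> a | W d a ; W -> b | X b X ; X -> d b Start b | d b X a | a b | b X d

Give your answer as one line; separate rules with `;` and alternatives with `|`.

Start -> a | W d a; W -> b | X b X; X -> a b | b X d | d b X1; X1 -> Start b | X a

X has alternatives sharing prefix 'd b': factor to X → d b X1 with X1 → Start b | X a.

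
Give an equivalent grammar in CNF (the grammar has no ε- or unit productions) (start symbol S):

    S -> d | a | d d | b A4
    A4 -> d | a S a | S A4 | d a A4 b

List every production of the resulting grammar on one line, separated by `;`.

Introduce a nonterminal for each terminal appearing in a rule of length ≥ 2: X1 → d, X2 → b, X3 → a.
Binarize each right-hand side of length ≥ 3 by chaining fresh nonterminals (Y1, Y2, …): affected rules were A4 → X3 S X3; A4 → X1 X3 A4 X2.

S -> d | a | X1 X1 | X2 A4; A4 -> d | X3 Y1 | S A4 | X1 Y2; X1 -> d; X2 -> b; X3 -> a; Y1 -> S X3; Y2 -> X3 Y3; Y3 -> A4 X2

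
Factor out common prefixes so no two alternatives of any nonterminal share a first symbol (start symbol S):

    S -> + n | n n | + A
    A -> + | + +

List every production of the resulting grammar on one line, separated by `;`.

S has alternatives sharing prefix '+': factor to S → + S' with S' → n | A.
A has alternatives sharing prefix '+': factor to A → + A' with A' → ε | +.

S -> n n | + S'; A -> + A'; S' -> n | A; A' -> ε | +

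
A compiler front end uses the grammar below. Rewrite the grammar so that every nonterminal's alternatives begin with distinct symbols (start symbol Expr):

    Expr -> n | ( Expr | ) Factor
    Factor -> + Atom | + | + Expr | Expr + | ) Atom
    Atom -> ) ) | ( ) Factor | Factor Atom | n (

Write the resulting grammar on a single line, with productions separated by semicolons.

Expr -> n | ( Expr | ) Factor; Factor -> Expr + | ) Atom | + Factor1; Atom -> ) ) | ( ) Factor | Factor Atom | n (; Factor1 -> Atom | ε | Expr

Factor has alternatives sharing prefix '+': factor to Factor → + Factor1 with Factor1 → Atom | ε | Expr.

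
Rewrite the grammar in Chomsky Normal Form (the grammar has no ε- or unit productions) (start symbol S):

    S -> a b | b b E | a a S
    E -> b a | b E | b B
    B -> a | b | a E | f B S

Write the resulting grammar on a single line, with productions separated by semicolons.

Introduce a nonterminal for each terminal appearing in a rule of length ≥ 2: X1 → a, X2 → b, X3 → f.
Binarize each right-hand side of length ≥ 3 by chaining fresh nonterminals (Y1, Y2, …): affected rules were S → X2 X2 E; S → X1 X1 S; B → X3 B S.

S -> X1 X2 | X2 Y1 | X1 Y2; E -> X2 X1 | X2 E | X2 B; B -> a | b | X1 E | X3 Y3; X1 -> a; X2 -> b; X3 -> f; Y1 -> X2 E; Y2 -> X1 S; Y3 -> B S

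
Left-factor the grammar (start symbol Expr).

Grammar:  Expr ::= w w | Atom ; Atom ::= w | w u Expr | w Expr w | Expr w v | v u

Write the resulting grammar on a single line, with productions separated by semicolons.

Atom has alternatives sharing prefix 'w': factor to Atom → w Atom1 with Atom1 → ε | u Expr | Expr w.

Expr ::= w w | Atom; Atom ::= Expr w v | v u | w Atom1; Atom1 ::= epsilon | u Expr | Expr w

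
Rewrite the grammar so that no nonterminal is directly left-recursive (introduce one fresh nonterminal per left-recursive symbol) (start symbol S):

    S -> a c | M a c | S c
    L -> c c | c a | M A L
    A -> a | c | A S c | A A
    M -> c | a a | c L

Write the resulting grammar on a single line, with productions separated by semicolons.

Directly left-recursive nonterminals: S, A.
For S: α = {c}, β = {a c, M a c}. Rewrite as S → β S' and S' → α S' | ε.
For A: α = {S c, A}, β = {a, c}. Rewrite as A → β A' and A' → α A' | ε.

S -> a c S' | M a c S'; L -> c c | c a | M A L; A -> a A' | c A'; M -> c | a a | c L; S' -> c S' | ε; A' -> S c A' | A A' | ε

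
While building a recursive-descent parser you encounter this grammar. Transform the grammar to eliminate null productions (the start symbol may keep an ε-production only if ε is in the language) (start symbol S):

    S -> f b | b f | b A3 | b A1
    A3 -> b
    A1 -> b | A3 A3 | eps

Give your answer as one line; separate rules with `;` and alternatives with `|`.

S -> f b | b f | b A3 | b A1 | b; A3 -> b; A1 -> b | A3 A3

The nullable symbols are {A1}.
ε ∉ L(G), so no ε-production is kept.
For each production, add variants omitting each subset of nullable occurrences: S → b A1 gives b A1 | b.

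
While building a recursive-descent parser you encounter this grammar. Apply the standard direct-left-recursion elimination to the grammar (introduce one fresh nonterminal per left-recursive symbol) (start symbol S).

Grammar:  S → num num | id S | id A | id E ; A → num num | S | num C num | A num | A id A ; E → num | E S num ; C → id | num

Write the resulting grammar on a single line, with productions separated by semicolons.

A, E are directly left-recursive.
For A: α = {num, id A}, β = {num num, S, num C num}. Rewrite as A → β A' and A' → α A' | ε.
For E: α = {S num}, β = {num}. Rewrite as E → β E' and E' → α E' | ε.

S → num num | id S | id A | id E; A → num num A' | S A' | num C num A'; E → num E'; C → id | num; A' → num A' | id A A' | ε; E' → S num E' | ε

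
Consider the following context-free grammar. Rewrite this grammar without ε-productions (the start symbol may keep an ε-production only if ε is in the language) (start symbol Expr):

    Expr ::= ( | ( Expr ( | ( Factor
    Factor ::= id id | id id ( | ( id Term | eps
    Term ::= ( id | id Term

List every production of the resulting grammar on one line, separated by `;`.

Expr ::= ( | ( Expr ( | ( Factor; Factor ::= id id | id id ( | ( id Term; Term ::= ( id | id Term

Nullable nonterminals: {Factor}.
ε ∉ L(G), so no ε-production is kept.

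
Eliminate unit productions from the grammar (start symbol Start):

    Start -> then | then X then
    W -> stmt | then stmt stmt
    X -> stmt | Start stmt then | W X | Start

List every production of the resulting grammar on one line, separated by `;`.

Start -> then | then X then; W -> stmt | then stmt stmt; X -> then | then X then | stmt | Start stmt then | W X

Unit pairs: X ⇒* {Start}.
Replace each nonterminal's rules with the union of the non-unit rules of every nonterminal it unit-derives.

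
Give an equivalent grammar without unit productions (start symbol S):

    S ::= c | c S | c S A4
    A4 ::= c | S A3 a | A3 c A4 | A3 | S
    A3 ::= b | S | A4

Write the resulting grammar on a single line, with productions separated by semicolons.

Unit pairs: A3 ⇒* {A4, S}; A4 ⇒* {A3, S}.
Replace each nonterminal's rules with the union of the non-unit rules of every nonterminal it unit-derives.

S ::= c | c S | c S A4; A4 ::= c | S A3 a | A3 c A4 | c S | c S A4 | b; A3 ::= c | S A3 a | A3 c A4 | c S | c S A4 | b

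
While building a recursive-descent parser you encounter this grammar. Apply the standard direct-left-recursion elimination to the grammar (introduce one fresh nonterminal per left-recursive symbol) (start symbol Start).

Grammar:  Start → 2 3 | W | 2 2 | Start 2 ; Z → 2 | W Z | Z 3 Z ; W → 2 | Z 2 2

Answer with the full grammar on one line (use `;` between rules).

Start → 2 3 Start1 | W Start1 | 2 2 Start1; Z → 2 Z1 | W Z Z1; W → 2 | Z 2 2; Start1 → 2 Start1 | eps; Z1 → 3 Z Z1 | eps

Start, Z are directly left-recursive.
For Start: α = {2}, β = {2 3, W, 2 2}. Rewrite as Start → β Start1 and Start1 → α Start1 | ε.
For Z: α = {3 Z}, β = {2, W Z}. Rewrite as Z → β Z1 and Z1 → α Z1 | ε.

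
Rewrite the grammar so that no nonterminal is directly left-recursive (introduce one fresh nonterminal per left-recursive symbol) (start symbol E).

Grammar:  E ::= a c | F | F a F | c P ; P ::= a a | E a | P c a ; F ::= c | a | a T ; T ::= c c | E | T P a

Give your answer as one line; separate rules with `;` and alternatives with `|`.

Left recursion appears on P, T.
For P: α = {c a}, β = {a a, E a}. Rewrite as P → β P' and P' → α P' | ε.
For T: α = {P a}, β = {c c, E}. Rewrite as T → β T' and T' → α T' | ε.

E ::= a c | F | F a F | c P; P ::= a a P' | E a P'; F ::= c | a | a T; T ::= c c T' | E T'; P' ::= c a P' | ε; T' ::= P a T' | ε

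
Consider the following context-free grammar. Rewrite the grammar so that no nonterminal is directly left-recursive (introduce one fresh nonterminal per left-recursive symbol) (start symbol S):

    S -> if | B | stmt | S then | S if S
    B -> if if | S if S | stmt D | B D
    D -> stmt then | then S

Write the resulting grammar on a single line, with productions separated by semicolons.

S, B are directly left-recursive.
For S: α = {then, if S}, β = {if, B, stmt}. Rewrite as S → β S' and S' → α S' | ε.
For B: α = {D}, β = {if if, S if S, stmt D}. Rewrite as B → β B' and B' → α B' | ε.

S -> if S' | B S' | stmt S'; B -> if if B' | S if S B' | stmt D B'; D -> stmt then | then S; S' -> then S' | if S S' | eps; B' -> D B' | eps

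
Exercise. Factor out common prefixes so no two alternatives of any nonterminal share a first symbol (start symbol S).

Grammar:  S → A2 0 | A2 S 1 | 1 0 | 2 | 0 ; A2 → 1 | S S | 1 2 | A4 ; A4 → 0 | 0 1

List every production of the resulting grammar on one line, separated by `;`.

S has alternatives sharing prefix 'A2': factor to S → A2 S' with S' → 0 | S 1.
A2 has alternatives sharing prefix '1': factor to A2 → 1 A2' with A2' → ε | 2.
A4 has alternatives sharing prefix '0': factor to A4 → 0 A4' with A4' → ε | 1.

S → 1 0 | 2 | 0 | A2 S'; A2 → S S | A4 | 1 A2'; A4 → 0 A4'; S' → 0 | S 1; A2' → ε | 2; A4' → ε | 1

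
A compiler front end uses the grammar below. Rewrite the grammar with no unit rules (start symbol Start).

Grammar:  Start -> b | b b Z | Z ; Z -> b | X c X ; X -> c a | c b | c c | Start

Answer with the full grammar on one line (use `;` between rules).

Start -> b | X c X | b b Z; Z -> b | X c X; X -> b | X c X | b b Z | c a | c b | c c

Unit pairs: Start ⇒* {Z}; X ⇒* {Start, Z}.
For each unit pair (A, B), copy every non-unit production of B to A, then drop all unit productions.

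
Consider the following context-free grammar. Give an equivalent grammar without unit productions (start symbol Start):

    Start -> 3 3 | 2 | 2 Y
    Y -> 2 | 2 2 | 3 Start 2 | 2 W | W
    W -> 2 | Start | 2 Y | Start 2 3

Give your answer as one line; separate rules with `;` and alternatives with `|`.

Unit pairs: W ⇒* {Start}; Y ⇒* {Start, W}.
Replace each nonterminal's rules with the union of the non-unit rules of every nonterminal it unit-derives.

Start -> 3 3 | 2 | 2 Y; Y -> 3 3 | 2 | 2 Y | Start 2 3 | 2 2 | 3 Start 2 | 2 W; W -> 3 3 | 2 | 2 Y | Start 2 3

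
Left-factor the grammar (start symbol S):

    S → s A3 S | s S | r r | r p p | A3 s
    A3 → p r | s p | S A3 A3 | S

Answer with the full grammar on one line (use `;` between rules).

S has alternatives sharing prefix 's': factor to S → s S' with S' → A3 S | S.
S has alternatives sharing prefix 'r': factor to S → r S'' with S'' → r | p p.
A3 has alternatives sharing prefix 'S': factor to A3 → S A3' with A3' → A3 A3 | ε.

S → A3 s | s S' | r S''; A3 → p r | s p | S A3'; S' → A3 S | S; S'' → r | p p; A3' → A3 A3 | ε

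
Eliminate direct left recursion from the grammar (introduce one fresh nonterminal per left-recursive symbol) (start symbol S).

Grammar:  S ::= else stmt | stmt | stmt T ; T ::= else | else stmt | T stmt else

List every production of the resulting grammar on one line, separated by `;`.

S ::= else stmt | stmt | stmt T; T ::= else T' | else stmt T'; T' ::= stmt else T' | ε

T is directly left-recursive.
For T: α = {stmt else}, β = {else, else stmt}. Rewrite as T → β T' and T' → α T' | ε.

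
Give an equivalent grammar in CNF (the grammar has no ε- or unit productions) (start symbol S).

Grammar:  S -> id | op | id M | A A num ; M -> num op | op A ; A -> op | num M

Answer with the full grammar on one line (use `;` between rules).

Introduce a nonterminal for each terminal appearing in a rule of length ≥ 2: X1 → id, X2 → num, X3 → op.
Binarize each right-hand side of length ≥ 3 by chaining fresh nonterminals (Y1, Y2, …): affected rules were S → A A X2.

S -> id | op | X1 M | A Y1; M -> X2 X3 | X3 A; A -> op | X2 M; X1 -> id; X2 -> num; X3 -> op; Y1 -> A X2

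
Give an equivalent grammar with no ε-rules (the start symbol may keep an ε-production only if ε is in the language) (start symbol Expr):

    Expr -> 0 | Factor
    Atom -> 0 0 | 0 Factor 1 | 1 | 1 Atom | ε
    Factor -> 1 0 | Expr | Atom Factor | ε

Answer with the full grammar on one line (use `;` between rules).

The nullable symbols are {Atom, Expr, Factor}.
ε ∈ L(G) since Expr is nullable, so keep Expr → ε.
Expand every rule over subsets of its nullable positions: Atom → 0 Factor 1 gives 0 Factor 1 | 0 1. Factor → Atom Factor gives Atom Factor | Atom.

Expr -> 0 | Factor | ε; Atom -> 0 0 | 0 Factor 1 | 0 1 | 1 | 1 Atom; Factor -> 1 0 | Expr | Atom Factor | Atom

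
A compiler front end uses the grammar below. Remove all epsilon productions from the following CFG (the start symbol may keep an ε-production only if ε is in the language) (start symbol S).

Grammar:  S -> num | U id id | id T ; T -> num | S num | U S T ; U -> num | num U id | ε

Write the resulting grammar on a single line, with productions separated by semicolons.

Nullable nonterminals: {U}.
ε ∉ L(G), so no ε-production is kept.
Expand every rule over subsets of its nullable positions: S → U id id gives U id id | id id. T → U S T gives U S T | S T. U → num U id gives num U id | num id.

S -> num | U id id | id id | id T; T -> num | S num | U S T | S T; U -> num | num U id | num id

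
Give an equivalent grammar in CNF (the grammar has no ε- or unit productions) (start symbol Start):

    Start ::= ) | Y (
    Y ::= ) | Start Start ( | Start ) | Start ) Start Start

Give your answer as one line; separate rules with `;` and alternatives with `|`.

Introduce a nonterminal for each terminal appearing in a rule of length ≥ 2: X1 → (, X2 → ).
Binarize each right-hand side of length ≥ 3 by chaining fresh nonterminals (Y1, Y2, …): affected rules were Y → Start Start X1; Y → Start X2 Start Start.

Start ::= ) | Y X1; Y ::= ) | Start Y1 | Start X2 | Start Y2; X1 ::= (; X2 ::= ); Y1 ::= Start X1; Y2 ::= X2 Y3; Y3 ::= Start Start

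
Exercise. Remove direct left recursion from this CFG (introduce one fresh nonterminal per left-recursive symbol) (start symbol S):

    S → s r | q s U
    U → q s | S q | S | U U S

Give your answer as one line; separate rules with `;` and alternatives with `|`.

S → s r | q s U; U → q s U' | S q U' | S U'; U' → U S U' | ε

Left recursion appears on U.
For U: α = {U S}, β = {q s, S q, S}. Rewrite as U → β U' and U' → α U' | ε.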